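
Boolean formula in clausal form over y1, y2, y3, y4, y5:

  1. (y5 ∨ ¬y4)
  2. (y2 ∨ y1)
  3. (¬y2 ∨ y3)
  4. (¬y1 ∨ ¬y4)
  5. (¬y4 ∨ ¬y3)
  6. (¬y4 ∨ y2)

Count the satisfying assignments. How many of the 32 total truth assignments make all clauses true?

8

Satisfying assignments:
  y1=F y2=T y3=T y4=F y5=F
  y1=F y2=T y3=T y4=F y5=T
  y1=T y2=F y3=F y4=F y5=F
  y1=T y2=F y3=F y4=F y5=T
  y1=T y2=F y3=T y4=F y5=F
  y1=T y2=F y3=T y4=F y5=T
  y1=T y2=T y3=T y4=F y5=F
  y1=T y2=T y3=T y4=F y5=T
That's 8 in total.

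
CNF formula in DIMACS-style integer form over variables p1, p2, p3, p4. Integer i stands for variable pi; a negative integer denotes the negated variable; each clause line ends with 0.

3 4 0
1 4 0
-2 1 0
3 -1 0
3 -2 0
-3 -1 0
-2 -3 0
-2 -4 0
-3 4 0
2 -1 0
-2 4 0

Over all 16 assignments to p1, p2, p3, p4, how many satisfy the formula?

Satisfying assignments:
  p1=0 p2=0 p3=0 p4=1
  p1=0 p2=0 p3=1 p4=1
Count: 2.

2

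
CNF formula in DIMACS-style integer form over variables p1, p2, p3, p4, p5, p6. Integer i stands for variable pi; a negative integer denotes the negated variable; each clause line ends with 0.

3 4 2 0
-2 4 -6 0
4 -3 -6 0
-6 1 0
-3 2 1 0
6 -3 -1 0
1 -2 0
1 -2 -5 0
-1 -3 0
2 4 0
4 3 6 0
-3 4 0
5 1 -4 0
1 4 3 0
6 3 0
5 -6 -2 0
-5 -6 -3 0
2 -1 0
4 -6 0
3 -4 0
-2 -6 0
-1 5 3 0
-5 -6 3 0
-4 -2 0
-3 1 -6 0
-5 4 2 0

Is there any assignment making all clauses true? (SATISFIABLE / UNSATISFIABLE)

UNSATISFIABLE

p3 = True:
  propagation gives p1=False, p6=False, p2=True; an empty clause results — contradiction.
p3 = False:
  propagation gives p6=True, p1=True, p2=True; an empty clause results — contradiction.
Every branch closes, so no satisfying assignment exists.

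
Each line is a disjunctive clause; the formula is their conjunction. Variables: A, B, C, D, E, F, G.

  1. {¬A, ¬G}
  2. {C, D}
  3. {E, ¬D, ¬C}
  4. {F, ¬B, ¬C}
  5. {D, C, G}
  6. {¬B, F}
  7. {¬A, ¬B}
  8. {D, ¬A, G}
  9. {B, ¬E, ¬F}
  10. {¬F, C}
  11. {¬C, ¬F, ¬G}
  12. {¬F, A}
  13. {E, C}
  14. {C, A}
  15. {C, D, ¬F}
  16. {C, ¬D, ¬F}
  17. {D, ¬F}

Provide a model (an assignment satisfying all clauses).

A = False, B = False, C = True, D = False, E = False, F = False, G = True

Branch on A: take A = False.
  then F is forced to False.
  then B is forced to False.
  then C is forced to True.
Branch on D: take D = False.
E, G are now unconstrained; take E = False, G = True.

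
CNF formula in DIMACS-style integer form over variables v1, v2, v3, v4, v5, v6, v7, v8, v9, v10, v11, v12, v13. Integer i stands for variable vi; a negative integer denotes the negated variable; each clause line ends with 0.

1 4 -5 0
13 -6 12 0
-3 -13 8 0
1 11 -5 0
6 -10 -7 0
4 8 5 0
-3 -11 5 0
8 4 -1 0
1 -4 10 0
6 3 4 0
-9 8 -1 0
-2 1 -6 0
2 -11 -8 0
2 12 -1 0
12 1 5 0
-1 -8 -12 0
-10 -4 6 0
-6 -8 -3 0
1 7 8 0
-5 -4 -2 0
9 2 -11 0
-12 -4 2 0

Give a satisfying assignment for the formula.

v1=True, v2=True, v3=False, v4=True, v5=False, v6=False, v7=True, v8=False, v9=False, v10=False, v11=False, v12=False, v13=True

Set v1 = True and propagate.
Try v2 = True.
Try v3 = False.
For the remaining variables, v4 = True, v5 = False, v6 = False, v7 = True, v8 = False, v9 = False, v10 = False, v11 = False, v12 = False, v13 = True works.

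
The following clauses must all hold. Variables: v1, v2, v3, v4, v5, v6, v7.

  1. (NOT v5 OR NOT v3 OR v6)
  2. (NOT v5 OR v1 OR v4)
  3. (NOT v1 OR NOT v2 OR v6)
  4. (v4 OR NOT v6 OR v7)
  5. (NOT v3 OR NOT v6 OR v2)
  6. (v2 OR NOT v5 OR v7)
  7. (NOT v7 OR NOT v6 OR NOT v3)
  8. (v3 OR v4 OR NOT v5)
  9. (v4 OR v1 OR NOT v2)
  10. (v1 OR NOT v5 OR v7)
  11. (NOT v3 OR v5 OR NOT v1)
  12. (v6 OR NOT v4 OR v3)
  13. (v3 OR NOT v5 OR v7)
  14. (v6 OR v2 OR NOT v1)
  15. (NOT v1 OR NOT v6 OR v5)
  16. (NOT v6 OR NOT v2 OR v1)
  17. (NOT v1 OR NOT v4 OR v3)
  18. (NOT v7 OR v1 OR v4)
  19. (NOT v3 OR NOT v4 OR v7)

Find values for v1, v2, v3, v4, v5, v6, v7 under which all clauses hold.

v1 = False, v2 = True, v3 = True, v4 = True, v5 = False, v6 = False, v7 = True

Check each clause:
  1. (v6 OR NOT v5 OR NOT v3) — NOT v5 is true.
  2. (v4 OR NOT v5 OR v1) — NOT v5 is true.
  3. (v6 OR NOT v2 OR NOT v1) — NOT v1 is true.
  4. (v7 OR NOT v6 OR v4) — NOT v6 is true.
  5. (NOT v6 OR v2 OR NOT v3) — NOT v6 is true.
  6. (NOT v5 OR v7 OR v2) — v2 is true.
  7. (NOT v7 OR NOT v3 OR NOT v6) — NOT v6 is true.
  8. (v3 OR NOT v5 OR v4) — v3 is true.
  9. (v1 OR v4 OR NOT v2) — v4 is true.
  10. (NOT v5 OR v1 OR v7) — NOT v5 is true.
  11. (v5 OR NOT v3 OR NOT v1) — NOT v1 is true.
  12. (NOT v4 OR v3 OR v6) — v3 is true.
  13. (v7 OR NOT v5 OR v3) — v3 is true.
  14. (NOT v1 OR v6 OR v2) — v2 is true.
  15. (v5 OR NOT v1 OR NOT v6) — NOT v6 is true.
  16. (NOT v2 OR v1 OR NOT v6) — NOT v6 is true.
  17. (NOT v4 OR v3 OR NOT v1) — v3 is true.
  18. (v1 OR v4 OR NOT v7) — v4 is true.
  19. (NOT v3 OR NOT v4 OR v7) — v7 is true.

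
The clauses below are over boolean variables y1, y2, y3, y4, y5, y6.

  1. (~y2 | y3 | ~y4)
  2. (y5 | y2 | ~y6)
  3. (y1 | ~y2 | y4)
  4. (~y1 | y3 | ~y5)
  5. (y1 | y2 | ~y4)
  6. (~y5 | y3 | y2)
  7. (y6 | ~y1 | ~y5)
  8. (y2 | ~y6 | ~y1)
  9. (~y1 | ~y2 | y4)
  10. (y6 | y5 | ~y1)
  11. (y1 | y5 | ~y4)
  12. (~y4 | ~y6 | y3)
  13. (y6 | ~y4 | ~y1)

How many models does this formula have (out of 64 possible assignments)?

Case analysis on y1 and y2:
  y1=1, y2=1: remaining (y3,y4,y5,y6) ∈ {(1,1,0,1); (1,1,1,1)} — 2.
  y1=1, y2=0: a clause becomes empty — 0.
  y1=0, y2=1: remaining (y3,y4,y5,y6) ∈ {(1,1,1,0); (1,1,1,1)} — 2.
  y1=0, y2=0: remaining (y3,y4,y5,y6) ∈ {(0,0,0,0); (1,0,0,0); (1,0,1,0); (1,0,1,1)} — 4.
Total: 2 + 0 + 2 + 4 = 8.

8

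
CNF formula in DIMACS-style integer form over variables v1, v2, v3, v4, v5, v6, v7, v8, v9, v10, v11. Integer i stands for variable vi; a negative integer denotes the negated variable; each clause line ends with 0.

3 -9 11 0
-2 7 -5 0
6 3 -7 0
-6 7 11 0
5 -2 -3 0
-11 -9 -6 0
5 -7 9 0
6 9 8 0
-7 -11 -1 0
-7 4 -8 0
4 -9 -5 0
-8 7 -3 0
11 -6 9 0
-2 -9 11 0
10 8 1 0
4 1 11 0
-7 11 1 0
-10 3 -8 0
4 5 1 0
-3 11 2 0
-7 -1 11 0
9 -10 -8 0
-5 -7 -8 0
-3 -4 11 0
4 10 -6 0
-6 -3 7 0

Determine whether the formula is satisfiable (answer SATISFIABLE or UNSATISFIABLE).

Try v1 = True.
For the remaining variables, v2 = True, v3 = False, v4 = True, v5 = False, v6 = True, v7 = False, v8 = False, v9 = False, v10 = True, v11 = True works.
So v1 = T, v2 = T, v3 = F, v4 = T, v5 = F, v6 = T, v7 = F, v8 = F, v9 = F, v10 = T, v11 = T is a satisfying assignment.

SATISFIABLE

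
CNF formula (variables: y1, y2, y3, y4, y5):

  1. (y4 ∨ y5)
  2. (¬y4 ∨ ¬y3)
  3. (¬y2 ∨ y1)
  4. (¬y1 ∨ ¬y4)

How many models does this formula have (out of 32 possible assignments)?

8

Case analysis on y4 and y1:
  y4=T, y1=T: a clause becomes empty — 0.
  y4=T, y1=F: remaining (y2,y3,y5) ∈ {(F,F,F); (F,F,T)} — 2.
  y4=F, y1=T: remaining (y2,y3,y5) ∈ {(F,F,T); (F,T,T); (T,F,T); (T,T,T)} — 4.
  y4=F, y1=F: remaining (y2,y3,y5) ∈ {(F,F,T); (F,T,T)} — 2.
Total: 0 + 2 + 4 + 2 = 8.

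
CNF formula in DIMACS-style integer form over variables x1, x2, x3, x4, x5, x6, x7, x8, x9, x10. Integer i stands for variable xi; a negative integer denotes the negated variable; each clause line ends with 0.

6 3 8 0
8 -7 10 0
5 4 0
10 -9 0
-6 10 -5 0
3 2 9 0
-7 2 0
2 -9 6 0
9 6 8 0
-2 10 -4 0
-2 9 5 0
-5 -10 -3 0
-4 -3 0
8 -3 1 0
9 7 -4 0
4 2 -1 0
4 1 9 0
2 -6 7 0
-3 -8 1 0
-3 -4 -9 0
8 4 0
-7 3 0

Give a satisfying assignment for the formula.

x1=F, x2=T, x3=F, x4=T, x5=T, x6=T, x7=F, x8=T, x9=T, x10=T

Check each clause:
  1. (x8 || x3 || x6) — x8 is true.
  2. (x8 || !x7 || x10) — x8 is true.
  3. (x4 || x5) — x4 is true.
  4. (x10 || !x9) — x10 is true.
  5. (x10 || !x6 || !x5) — x10 is true.
  6. (x9 || x3 || x2) — x9 is true.
  7. (x2 || !x7) — !x7 is true.
  8. (x6 || x2 || !x9) — x2 is true.
  9. (x8 || x9 || x6) — x8 is true.
  10. (x10 || !x2 || !x4) — x10 is true.
  11. (x5 || x9 || !x2) — x9 is true.
  12. (!x5 || !x3 || !x10) — !x3 is true.
  13. (!x4 || !x3) — !x3 is true.
  14. (x8 || !x3 || x1) — x8 is true.
  15. (x7 || x9 || !x4) — x9 is true.
  16. (x2 || !x1 || x4) — x2 is true.
  17. (x4 || x9 || x1) — x9 is true.
  18. (x7 || !x6 || x2) — x2 is true.
  19. (!x3 || !x8 || x1) — !x3 is true.
  20. (!x9 || !x3 || !x4) — !x3 is true.
  21. (x4 || x8) — x8 is true.
  22. (!x7 || x3) — !x7 is true.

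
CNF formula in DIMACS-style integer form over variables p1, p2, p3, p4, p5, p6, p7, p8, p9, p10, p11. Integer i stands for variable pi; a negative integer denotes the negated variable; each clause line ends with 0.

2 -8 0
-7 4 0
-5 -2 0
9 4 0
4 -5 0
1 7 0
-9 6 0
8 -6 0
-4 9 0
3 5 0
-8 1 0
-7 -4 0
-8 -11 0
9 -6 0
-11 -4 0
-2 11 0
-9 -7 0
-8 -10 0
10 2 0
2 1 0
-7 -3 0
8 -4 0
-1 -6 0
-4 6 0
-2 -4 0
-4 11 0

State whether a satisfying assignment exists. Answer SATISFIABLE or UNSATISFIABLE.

UNSATISFIABLE

p4 = True:
  propagation gives p9=True, p6=True, p8=True, p2=True; an empty clause results — contradiction.
p4 = False:
  propagation gives p7=False, p9=True, p5=False, p1=True; an empty clause results — contradiction.
Every branch closes, so no satisfying assignment exists.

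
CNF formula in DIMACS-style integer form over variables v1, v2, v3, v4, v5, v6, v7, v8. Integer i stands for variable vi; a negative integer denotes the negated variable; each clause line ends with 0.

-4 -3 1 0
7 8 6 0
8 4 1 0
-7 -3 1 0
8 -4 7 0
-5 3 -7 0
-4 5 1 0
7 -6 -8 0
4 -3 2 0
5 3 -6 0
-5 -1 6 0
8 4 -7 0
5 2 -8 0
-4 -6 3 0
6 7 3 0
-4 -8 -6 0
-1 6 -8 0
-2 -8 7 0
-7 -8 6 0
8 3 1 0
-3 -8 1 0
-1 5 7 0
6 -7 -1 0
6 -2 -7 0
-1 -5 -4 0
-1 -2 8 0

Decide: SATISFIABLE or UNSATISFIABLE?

SATISFIABLE

Branch on v1: take v1 = True.
Try v2 = False.
Try v3 = True.
  then v4 is forced to True.
  then v5 is forced to False.
  then v8 is forced to False.
  then v7 is forced to True.
  then v6 is forced to True.
Every clause has at least one true literal under this assignment.
So v1 = 1  v2 = 0  v3 = 1  v4 = 1  v5 = 0  v6 = 1  v7 = 1  v8 = 0 is a satisfying assignment.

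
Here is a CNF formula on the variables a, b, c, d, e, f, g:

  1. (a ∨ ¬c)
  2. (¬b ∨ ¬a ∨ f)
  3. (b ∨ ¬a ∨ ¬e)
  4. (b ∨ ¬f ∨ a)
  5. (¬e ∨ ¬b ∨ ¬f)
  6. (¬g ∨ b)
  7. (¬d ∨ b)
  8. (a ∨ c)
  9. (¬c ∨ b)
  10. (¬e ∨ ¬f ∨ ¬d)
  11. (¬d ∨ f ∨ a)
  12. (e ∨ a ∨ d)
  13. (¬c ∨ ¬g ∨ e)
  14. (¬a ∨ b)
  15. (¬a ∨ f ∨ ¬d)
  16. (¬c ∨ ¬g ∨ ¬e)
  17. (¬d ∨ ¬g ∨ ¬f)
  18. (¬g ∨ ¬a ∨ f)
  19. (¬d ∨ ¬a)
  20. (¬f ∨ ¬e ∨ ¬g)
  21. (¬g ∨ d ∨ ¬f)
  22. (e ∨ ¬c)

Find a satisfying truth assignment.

a = True, b = True, c = False, d = False, e = False, f = True, g = False

Check each clause:
  1. (a ∨ ¬c) — a is true.
  2. (f ∨ ¬b ∨ ¬a) — f is true.
  3. (¬a ∨ b ∨ ¬e) — b is true.
  4. (¬f ∨ a ∨ b) — a is true.
  5. (¬b ∨ ¬f ∨ ¬e) — ¬e is true.
  6. (¬g ∨ b) — ¬g is true.
  7. (¬d ∨ b) — b is true.
  8. (c ∨ a) — a is true.
  9. (b ∨ ¬c) — b is true.
  10. (¬f ∨ ¬e ∨ ¬d) — ¬e is true.
  11. (a ∨ ¬d ∨ f) — a is true.
  12. (a ∨ e ∨ d) — a is true.
  13. (¬c ∨ e ∨ ¬g) — ¬g is true.
  14. (b ∨ ¬a) — b is true.
  15. (¬d ∨ ¬a ∨ f) — ¬d is true.
  16. (¬e ∨ ¬g ∨ ¬c) — ¬g is true.
  17. (¬g ∨ ¬d ∨ ¬f) — ¬g is true.
  18. (¬g ∨ f ∨ ¬a) — ¬g is true.
  19. (¬d ∨ ¬a) — ¬d is true.
  20. (¬g ∨ ¬f ∨ ¬e) — ¬g is true.
  21. (¬f ∨ d ∨ ¬g) — ¬g is true.
  22. (e ∨ ¬c) — ¬c is true.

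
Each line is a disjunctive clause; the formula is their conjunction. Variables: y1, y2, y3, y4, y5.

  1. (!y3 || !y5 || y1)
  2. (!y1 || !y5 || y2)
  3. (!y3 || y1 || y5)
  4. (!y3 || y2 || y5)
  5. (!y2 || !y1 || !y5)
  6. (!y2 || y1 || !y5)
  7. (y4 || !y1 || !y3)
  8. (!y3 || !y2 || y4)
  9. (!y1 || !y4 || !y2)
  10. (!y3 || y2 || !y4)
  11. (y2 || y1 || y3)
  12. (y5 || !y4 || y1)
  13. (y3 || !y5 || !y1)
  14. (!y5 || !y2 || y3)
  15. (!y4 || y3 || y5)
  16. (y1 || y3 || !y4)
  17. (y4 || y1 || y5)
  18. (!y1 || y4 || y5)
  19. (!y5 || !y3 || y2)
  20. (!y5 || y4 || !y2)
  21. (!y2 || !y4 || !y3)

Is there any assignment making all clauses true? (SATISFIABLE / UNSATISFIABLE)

UNSATISFIABLE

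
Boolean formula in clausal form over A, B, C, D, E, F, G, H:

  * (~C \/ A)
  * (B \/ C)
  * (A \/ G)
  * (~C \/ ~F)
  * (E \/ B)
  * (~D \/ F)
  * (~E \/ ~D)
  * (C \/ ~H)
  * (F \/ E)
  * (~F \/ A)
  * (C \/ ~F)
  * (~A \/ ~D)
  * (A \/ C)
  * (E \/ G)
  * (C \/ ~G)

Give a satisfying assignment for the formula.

A=True, B=False, C=True, D=False, E=True, F=False, G=False, H=True

Pure literal: D appears only negated; assign D = False.
Try A = True.
For the remaining variables, B = False, C = True, E = True, F = False, G = False, H = True works.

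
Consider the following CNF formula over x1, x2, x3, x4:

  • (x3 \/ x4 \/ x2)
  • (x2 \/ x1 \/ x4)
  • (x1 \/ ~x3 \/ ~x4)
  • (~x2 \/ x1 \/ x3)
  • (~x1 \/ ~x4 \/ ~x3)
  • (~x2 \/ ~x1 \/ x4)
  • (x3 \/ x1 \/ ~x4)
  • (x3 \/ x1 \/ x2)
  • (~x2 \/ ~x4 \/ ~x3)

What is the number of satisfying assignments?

The models are:
  x1=F x2=T x3=T x4=F
  x1=T x2=F x3=F x4=T
  x1=T x2=F x3=T x4=F
  x1=T x2=T x3=F x4=T
Count: 4.

4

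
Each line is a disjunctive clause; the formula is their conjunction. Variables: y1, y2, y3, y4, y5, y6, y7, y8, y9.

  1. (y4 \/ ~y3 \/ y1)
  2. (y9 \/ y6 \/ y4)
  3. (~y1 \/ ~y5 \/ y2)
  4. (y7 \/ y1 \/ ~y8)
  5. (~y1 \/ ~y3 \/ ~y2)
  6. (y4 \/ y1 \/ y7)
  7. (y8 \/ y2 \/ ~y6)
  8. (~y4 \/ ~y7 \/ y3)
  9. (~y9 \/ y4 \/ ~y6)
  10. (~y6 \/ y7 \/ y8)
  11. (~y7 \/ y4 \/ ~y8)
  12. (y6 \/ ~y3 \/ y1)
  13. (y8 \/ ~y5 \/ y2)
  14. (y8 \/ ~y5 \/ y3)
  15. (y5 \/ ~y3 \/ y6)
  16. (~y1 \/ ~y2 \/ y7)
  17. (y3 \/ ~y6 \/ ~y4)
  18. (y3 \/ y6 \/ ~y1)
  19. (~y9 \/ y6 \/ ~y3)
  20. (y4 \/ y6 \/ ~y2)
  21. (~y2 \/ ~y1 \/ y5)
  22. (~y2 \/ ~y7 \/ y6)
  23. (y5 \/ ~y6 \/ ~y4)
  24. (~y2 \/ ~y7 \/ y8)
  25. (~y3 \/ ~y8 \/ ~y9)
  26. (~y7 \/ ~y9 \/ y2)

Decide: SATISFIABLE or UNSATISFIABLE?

SATISFIABLE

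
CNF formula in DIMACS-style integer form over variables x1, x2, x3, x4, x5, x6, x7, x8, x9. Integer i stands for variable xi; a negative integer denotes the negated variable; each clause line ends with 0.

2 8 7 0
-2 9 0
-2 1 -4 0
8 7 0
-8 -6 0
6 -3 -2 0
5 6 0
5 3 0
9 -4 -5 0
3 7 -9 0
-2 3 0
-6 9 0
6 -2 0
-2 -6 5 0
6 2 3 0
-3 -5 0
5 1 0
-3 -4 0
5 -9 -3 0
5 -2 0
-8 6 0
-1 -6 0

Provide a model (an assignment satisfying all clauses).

x1=F, x2=F, x3=F, x4=T, x5=T, x6=T, x7=T, x8=F, x9=T

Check each clause:
  1. {x8, x2, x7} — x7 is true.
  2. {¬x2, x9} — x9 is true.
  3. {¬x2, ¬x4, x1} — ¬x2 is true.
  4. {x8, x7} — x7 is true.
  5. {¬x6, ¬x8} — ¬x8 is true.
  6. {x6, ¬x2, ¬x3} — ¬x3 is true.
  7. {x6, x5} — x5 is true.
  8. {x5, x3} — x5 is true.
  9. {x9, ¬x4, ¬x5} — x9 is true.
  10. {x7, ¬x9, x3} — x7 is true.
  11. {x3, ¬x2} — ¬x2 is true.
  12. {¬x6, x9} — x9 is true.
  13. {¬x2, x6} — x6 is true.
  14. {¬x2, x5, ¬x6} — x5 is true.
  15. {x2, x6, x3} — x6 is true.
  16. {¬x3, ¬x5} — ¬x3 is true.
  17. {x5, x1} — x5 is true.
  18. {¬x4, ¬x3} — ¬x3 is true.
  19. {¬x3, x5, ¬x9} — x5 is true.
  20. {x5, ¬x2} — x5 is true.
  21. {¬x8, x6} — ¬x8 is true.
  22. {¬x6, ¬x1} — ¬x1 is true.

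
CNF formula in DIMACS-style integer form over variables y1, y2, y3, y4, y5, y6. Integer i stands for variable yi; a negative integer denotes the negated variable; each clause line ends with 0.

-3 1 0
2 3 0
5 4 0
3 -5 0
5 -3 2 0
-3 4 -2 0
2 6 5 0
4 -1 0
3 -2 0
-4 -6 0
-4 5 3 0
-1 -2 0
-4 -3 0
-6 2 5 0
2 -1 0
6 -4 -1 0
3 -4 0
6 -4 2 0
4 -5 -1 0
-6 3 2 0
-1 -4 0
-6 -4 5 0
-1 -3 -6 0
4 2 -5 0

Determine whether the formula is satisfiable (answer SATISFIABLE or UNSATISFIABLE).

UNSATISFIABLE

y4 = True:
  propagation gives y6=False, y3=False; an empty clause results — contradiction.
y4 = False:
  propagation gives y5=True, y3=True, y1=True; an empty clause results — contradiction.
Every branch closes, so no satisfying assignment exists.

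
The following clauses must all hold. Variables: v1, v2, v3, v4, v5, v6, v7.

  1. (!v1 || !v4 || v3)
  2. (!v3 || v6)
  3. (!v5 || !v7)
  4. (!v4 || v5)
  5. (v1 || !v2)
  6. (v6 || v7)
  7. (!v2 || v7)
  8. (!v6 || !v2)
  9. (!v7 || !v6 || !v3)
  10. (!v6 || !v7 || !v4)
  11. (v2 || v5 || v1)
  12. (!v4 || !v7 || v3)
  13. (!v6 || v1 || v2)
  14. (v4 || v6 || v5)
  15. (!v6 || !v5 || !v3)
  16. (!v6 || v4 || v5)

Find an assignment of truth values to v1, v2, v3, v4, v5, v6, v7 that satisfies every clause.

v1=T  v2=F  v3=F  v4=F  v5=T  v6=T  v7=F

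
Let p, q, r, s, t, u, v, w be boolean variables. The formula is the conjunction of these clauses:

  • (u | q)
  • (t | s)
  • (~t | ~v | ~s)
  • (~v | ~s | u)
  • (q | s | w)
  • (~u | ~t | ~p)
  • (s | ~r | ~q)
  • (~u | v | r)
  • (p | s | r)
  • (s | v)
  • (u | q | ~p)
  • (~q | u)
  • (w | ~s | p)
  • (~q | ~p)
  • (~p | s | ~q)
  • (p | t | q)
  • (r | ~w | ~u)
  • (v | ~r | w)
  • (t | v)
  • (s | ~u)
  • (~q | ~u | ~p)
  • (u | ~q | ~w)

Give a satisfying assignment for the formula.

Try p = False.
For the remaining variables, q = True, r = True, s = True, t = True, u = True, v = False, w = True works.
Every clause has at least one true literal under this assignment.

p = F, q = T, r = T, s = T, t = T, u = T, v = F, w = T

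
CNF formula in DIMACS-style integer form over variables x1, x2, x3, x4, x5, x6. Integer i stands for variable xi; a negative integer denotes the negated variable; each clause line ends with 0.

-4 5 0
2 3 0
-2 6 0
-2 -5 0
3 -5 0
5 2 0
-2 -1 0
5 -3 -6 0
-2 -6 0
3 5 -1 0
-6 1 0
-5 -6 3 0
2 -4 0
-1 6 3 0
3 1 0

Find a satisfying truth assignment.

x1=True, x2=False, x3=True, x4=False, x5=True, x6=False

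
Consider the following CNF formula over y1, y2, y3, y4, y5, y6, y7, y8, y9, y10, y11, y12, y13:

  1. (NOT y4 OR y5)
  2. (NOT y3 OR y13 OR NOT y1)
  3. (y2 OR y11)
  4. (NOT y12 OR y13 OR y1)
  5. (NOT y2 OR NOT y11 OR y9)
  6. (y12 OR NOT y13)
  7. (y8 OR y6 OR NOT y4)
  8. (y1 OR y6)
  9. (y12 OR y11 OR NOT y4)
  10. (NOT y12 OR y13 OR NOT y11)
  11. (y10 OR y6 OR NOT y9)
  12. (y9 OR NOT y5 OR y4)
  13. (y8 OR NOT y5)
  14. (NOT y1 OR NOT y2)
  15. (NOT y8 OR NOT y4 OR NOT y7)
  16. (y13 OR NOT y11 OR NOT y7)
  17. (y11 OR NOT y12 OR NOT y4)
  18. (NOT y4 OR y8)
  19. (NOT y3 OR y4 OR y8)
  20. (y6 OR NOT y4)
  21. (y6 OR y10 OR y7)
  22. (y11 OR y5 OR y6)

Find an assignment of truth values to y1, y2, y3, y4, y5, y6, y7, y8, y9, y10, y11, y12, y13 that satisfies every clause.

y1=1, y2=0, y3=1, y4=0, y5=0, y6=0, y7=0, y8=1, y9=1, y10=1, y11=1, y12=1, y13=1

Pure literal: y10 appears only positively; assign y10 = True.
Set y1 = True and propagate.
  then y2 is forced to False.
  then y11 is forced to True.
Try y3 = True.
  then y13 is forced to True.
  then y12 is forced to True.
Set y4 = False and propagate.
  then y8 is forced to True.
The remaining clauses are satisfied by y5 = False, y6 = False, y7 = False, y9 = True.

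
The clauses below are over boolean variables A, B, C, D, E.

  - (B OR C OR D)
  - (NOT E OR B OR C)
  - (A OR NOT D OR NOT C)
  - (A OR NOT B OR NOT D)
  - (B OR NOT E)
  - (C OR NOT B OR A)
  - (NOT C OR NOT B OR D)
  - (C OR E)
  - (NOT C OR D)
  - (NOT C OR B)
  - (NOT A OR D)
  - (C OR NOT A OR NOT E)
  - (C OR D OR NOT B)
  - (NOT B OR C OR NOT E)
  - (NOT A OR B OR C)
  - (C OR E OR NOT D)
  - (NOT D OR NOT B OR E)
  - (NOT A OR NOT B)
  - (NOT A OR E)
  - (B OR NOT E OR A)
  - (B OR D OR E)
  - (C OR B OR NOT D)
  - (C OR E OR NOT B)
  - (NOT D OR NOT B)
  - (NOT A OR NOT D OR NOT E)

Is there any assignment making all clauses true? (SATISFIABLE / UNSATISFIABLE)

UNSATISFIABLE

B = True:
  propagation gives A=False, D=False, C=True; an empty clause results — contradiction.
B = False:
  propagation gives E=False, C=True; an empty clause results — contradiction.
Every branch closes, so no satisfying assignment exists.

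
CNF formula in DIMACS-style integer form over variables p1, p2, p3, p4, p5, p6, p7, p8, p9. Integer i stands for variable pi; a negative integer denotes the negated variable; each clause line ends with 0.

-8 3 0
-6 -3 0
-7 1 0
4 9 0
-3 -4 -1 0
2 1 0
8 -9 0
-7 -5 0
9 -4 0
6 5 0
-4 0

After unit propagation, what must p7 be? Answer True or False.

False

Unit clause (NOT p4) sets p4 = False.
In (p9 OR p4), p4 is now false; p9 must hold, so p9 = True.
(NOT p9 OR p8): since p9 = True, the clause reduces to (p8). p8 = True.
(NOT p8 OR p3): since p8 = True, the clause reduces to (p3). p3 = True.
(NOT p6 OR NOT p3) with p3 = True leaves only NOT p6, so p6 = False.
From (p6 OR p5) and p6 = False: p5 = True.
From (NOT p5 OR NOT p7) and p5 = True: p7 = False.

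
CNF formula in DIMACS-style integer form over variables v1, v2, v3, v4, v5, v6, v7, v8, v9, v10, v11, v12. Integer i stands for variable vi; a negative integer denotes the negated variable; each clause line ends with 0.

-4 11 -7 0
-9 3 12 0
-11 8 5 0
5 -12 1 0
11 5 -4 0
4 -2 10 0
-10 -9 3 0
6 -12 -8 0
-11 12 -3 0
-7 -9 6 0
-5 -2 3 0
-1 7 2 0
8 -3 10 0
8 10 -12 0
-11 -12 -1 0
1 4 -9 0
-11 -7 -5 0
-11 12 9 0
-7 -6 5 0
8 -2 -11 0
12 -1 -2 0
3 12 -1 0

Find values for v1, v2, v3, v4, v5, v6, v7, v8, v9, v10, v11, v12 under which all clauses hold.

v1=False, v2=False, v3=True, v4=False, v5=True, v6=False, v7=False, v8=False, v9=False, v10=True, v11=False, v12=False

Check each clause:
  1. (!v7 || !v4 || v11) — !v7 is true.
  2. (!v9 || v12 || v3) — v3 is true.
  3. (v5 || v8 || !v11) — v5 is true.
  4. (!v12 || v5 || v1) — !v12 is true.
  5. (v5 || v11 || !v4) — !v4 is true.
  6. (v10 || v4 || !v2) — v10 is true.
  7. (!v9 || !v10 || v3) — v3 is true.
  8. (v6 || !v12 || !v8) — !v8 is true.
  9. (!v11 || !v3 || v12) — !v11 is true.
  10. (!v7 || !v9 || v6) — !v7 is true.
  11. (!v2 || !v5 || v3) — v3 is true.
  12. (v2 || v7 || !v1) — !v1 is true.
  13. (v8 || !v3 || v10) — v10 is true.
  14. (v10 || !v12 || v8) — v10 is true.
  15. (!v11 || !v12 || !v1) — !v12 is true.
  16. (v4 || v1 || !v9) — !v9 is true.
  17. (!v7 || !v11 || !v5) — !v7 is true.
  18. (v12 || !v11 || v9) — !v11 is true.
  19. (!v6 || v5 || !v7) — !v7 is true.
  20. (v8 || !v2 || !v11) — !v11 is true.
  21. (!v2 || v12 || !v1) — !v2 is true.
  22. (!v1 || v12 || v3) — v3 is true.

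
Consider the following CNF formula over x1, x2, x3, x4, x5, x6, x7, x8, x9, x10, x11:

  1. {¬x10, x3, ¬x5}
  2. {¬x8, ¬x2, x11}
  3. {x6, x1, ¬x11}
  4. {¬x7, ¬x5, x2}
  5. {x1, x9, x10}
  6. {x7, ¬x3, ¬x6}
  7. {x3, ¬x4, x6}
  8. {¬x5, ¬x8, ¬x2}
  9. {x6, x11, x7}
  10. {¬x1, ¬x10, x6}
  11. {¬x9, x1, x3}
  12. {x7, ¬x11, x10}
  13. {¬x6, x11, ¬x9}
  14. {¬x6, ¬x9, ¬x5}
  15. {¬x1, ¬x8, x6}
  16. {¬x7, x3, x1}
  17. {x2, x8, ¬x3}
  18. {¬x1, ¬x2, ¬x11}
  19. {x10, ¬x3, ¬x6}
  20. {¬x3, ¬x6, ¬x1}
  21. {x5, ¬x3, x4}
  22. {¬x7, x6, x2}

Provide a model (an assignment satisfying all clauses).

x1=T, x2=F, x3=F, x4=T, x5=F, x6=T, x7=F, x8=T, x9=F, x10=F, x11=F

Check each clause:
  1. {x3, ¬x10, ¬x5} — ¬x5 is true.
  2. {x11, ¬x2, ¬x8} — ¬x2 is true.
  3. {x1, x6, ¬x11} — x1 is true.
  4. {¬x7, x2, ¬x5} — ¬x7 is true.
  5. {x10, x1, x9} — x1 is true.
  6. {¬x6, ¬x3, x7} — ¬x3 is true.
  7. {¬x4, x6, x3} — x6 is true.
  8. {¬x5, ¬x8, ¬x2} — ¬x5 is true.
  9. {x6, x7, x11} — x6 is true.
  10. {¬x1, ¬x10, x6} — x6 is true.
  11. {x3, ¬x9, x1} — x1 is true.
  12. {¬x11, x7, x10} — ¬x11 is true.
  13. {x11, ¬x9, ¬x6} — ¬x9 is true.
  14. {¬x5, ¬x6, ¬x9} — ¬x5 is true.
  15. {¬x8, ¬x1, x6} — x6 is true.
  16. {x3, x1, ¬x7} — ¬x7 is true.
  17. {x2, ¬x3, x8} — x8 is true.
  18. {¬x2, ¬x1, ¬x11} — ¬x11 is true.
  19. {¬x6, x10, ¬x3} — ¬x3 is true.
  20. {¬x3, ¬x6, ¬x1} — ¬x3 is true.
  21. {x4, ¬x3, x5} — ¬x3 is true.
  22. {x6, ¬x7, x2} — ¬x7 is true.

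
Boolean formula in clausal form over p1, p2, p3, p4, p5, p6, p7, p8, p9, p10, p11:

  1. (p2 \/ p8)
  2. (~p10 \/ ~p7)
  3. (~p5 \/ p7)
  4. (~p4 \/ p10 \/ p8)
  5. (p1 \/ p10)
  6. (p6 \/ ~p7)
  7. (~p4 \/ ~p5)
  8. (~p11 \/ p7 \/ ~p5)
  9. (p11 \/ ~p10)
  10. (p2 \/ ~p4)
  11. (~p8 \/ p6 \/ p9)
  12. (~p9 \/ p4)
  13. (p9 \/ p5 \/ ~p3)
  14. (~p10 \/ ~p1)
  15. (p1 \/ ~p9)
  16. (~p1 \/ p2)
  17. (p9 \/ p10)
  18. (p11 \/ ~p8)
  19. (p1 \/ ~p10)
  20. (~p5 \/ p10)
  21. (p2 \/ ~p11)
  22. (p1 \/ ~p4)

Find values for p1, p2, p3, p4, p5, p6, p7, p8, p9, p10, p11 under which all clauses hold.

p1=T, p2=T, p3=T, p4=T, p5=F, p6=T, p7=F, p8=T, p9=T, p10=F, p11=T

Check each clause:
  1. (p8 \/ p2) — p8 is true.
  2. (~p7 \/ ~p10) — ~p7 is true.
  3. (~p5 \/ p7) — ~p5 is true.
  4. (~p4 \/ p8 \/ p10) — p8 is true.
  5. (p1 \/ p10) — p1 is true.
  6. (~p7 \/ p6) — ~p7 is true.
  7. (~p5 \/ ~p4) — ~p5 is true.
  8. (~p5 \/ ~p11 \/ p7) — ~p5 is true.
  9. (~p10 \/ p11) — p11 is true.
  10. (~p4 \/ p2) — p2 is true.
  11. (p6 \/ ~p8 \/ p9) — p9 is true.
  12. (~p9 \/ p4) — p4 is true.
  13. (p5 \/ ~p3 \/ p9) — p9 is true.
  14. (~p10 \/ ~p1) — ~p10 is true.
  15. (p1 \/ ~p9) — p1 is true.
  16. (p2 \/ ~p1) — p2 is true.
  17. (p9 \/ p10) — p9 is true.
  18. (~p8 \/ p11) — p11 is true.
  19. (~p10 \/ p1) — p1 is true.
  20. (p10 \/ ~p5) — ~p5 is true.
  21. (p2 \/ ~p11) — p2 is true.
  22. (~p4 \/ p1) — p1 is true.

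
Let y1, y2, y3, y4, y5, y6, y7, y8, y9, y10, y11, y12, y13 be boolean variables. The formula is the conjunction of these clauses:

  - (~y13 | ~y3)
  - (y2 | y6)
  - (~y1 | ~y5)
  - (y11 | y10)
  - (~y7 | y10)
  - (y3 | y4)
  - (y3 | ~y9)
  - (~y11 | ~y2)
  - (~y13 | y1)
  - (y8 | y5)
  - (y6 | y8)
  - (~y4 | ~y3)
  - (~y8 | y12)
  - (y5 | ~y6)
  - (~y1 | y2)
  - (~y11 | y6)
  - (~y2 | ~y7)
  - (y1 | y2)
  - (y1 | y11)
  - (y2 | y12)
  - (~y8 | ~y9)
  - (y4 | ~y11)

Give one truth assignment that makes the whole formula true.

y1 = T, y2 = T, y3 = F, y4 = T, y5 = F, y6 = F, y7 = F, y8 = T, y9 = F, y10 = T, y11 = F, y12 = T, y13 = T

Check each clause:
  1. (~y13 | ~y3) — ~y3 is true.
  2. (y2 | y6) — y2 is true.
  3. (~y5 | ~y1) — ~y5 is true.
  4. (y11 | y10) — y10 is true.
  5. (~y7 | y10) — ~y7 is true.
  6. (y3 | y4) — y4 is true.
  7. (y3 | ~y9) — ~y9 is true.
  8. (~y2 | ~y11) — ~y11 is true.
  9. (~y13 | y1) — y1 is true.
  10. (y5 | y8) — y8 is true.
  11. (y8 | y6) — y8 is true.
  12. (~y3 | ~y4) — ~y3 is true.
  13. (~y8 | y12) — y12 is true.
  14. (~y6 | y5) — ~y6 is true.
  15. (y2 | ~y1) — y2 is true.
  16. (~y11 | y6) — ~y11 is true.
  17. (~y7 | ~y2) — ~y7 is true.
  18. (y1 | y2) — y1 is true.
  19. (y1 | y11) — y1 is true.
  20. (y12 | y2) — y2 is true.
  21. (~y9 | ~y8) — ~y9 is true.
  22. (~y11 | y4) — y4 is true.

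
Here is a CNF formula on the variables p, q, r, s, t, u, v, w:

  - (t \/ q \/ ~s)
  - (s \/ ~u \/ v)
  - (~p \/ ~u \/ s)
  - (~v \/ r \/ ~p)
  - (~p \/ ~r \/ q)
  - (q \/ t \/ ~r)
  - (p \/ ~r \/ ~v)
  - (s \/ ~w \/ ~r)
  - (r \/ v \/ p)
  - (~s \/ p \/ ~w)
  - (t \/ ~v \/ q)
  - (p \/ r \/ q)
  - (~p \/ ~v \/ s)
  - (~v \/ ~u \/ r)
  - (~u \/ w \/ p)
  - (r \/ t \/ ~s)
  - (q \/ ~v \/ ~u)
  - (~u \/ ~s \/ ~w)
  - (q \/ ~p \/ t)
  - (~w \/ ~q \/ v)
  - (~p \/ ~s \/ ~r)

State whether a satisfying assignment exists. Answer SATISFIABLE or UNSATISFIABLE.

SATISFIABLE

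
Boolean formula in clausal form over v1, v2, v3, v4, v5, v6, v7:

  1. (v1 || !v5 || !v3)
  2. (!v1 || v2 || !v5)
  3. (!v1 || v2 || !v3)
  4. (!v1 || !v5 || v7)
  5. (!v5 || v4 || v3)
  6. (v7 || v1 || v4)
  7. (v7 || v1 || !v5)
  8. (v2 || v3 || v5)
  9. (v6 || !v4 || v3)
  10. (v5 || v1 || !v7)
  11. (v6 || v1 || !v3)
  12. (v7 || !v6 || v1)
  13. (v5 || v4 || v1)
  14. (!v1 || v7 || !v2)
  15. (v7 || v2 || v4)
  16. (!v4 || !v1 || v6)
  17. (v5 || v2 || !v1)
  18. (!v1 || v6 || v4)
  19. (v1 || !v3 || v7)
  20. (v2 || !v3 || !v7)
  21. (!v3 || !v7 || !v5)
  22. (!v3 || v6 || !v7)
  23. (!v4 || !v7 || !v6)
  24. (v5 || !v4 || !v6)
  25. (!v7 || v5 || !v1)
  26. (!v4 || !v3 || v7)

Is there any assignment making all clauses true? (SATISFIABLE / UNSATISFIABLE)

UNSATISFIABLE

v1 = True:
  v7 = True:
    propagation gives v5=True, v2=True, v3=False, v4=True; an empty clause results — contradiction.
  v7 = False:
    propagation gives v5=False, v2=False; an empty clause results — contradiction.
v1 = False:
  v7 = True:
    propagation gives v5=True, v3=False, v4=True, v6=True; an empty clause results — contradiction.
  v7 = False:
    propagation gives v4=True, v5=False, v6=False, v3=True; an empty clause results — contradiction.
Every branch closes, so no satisfying assignment exists.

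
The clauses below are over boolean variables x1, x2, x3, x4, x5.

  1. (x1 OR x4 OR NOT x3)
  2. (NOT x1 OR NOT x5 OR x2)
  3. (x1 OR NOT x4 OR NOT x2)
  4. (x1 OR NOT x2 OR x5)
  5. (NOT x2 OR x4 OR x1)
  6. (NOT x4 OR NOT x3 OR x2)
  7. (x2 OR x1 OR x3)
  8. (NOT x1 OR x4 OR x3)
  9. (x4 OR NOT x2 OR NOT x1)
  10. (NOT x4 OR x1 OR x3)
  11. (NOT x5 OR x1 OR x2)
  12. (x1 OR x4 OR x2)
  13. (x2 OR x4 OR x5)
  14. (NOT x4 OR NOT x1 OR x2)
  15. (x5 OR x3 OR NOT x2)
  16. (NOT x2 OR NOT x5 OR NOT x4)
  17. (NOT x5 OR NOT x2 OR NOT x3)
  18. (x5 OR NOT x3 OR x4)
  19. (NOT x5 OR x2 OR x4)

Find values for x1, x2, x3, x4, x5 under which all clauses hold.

x1 = T, x2 = T, x3 = T, x4 = T, x5 = F

Check each clause:
  1. (x1 OR NOT x3 OR x4) — x1 is true.
  2. (x2 OR NOT x1 OR NOT x5) — x2 is true.
  3. (x1 OR NOT x2 OR NOT x4) — x1 is true.
  4. (NOT x2 OR x1 OR x5) — x1 is true.
  5. (NOT x2 OR x1 OR x4) — x1 is true.
  6. (NOT x3 OR NOT x4 OR x2) — x2 is true.
  7. (x2 OR x3 OR x1) — x1 is true.
  8. (NOT x1 OR x3 OR x4) — x3 is true.
  9. (x4 OR NOT x2 OR NOT x1) — x4 is true.
  10. (x1 OR NOT x4 OR x3) — x1 is true.
  11. (x1 OR NOT x5 OR x2) — x1 is true.
  12. (x2 OR x4 OR x1) — x1 is true.
  13. (x4 OR x2 OR x5) — x2 is true.
  14. (NOT x1 OR NOT x4 OR x2) — x2 is true.
  15. (x5 OR NOT x2 OR x3) — x3 is true.
  16. (NOT x5 OR NOT x2 OR NOT x4) — NOT x5 is true.
  17. (NOT x5 OR NOT x2 OR NOT x3) — NOT x5 is true.
  18. (x5 OR x4 OR NOT x3) — x4 is true.
  19. (x4 OR NOT x5 OR x2) — x2 is true.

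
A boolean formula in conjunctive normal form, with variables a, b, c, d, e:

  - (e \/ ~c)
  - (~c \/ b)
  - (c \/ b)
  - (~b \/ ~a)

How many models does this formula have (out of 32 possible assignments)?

The models are:
  a=0 b=1 c=0 d=0 e=0
  a=0 b=1 c=0 d=0 e=1
  a=0 b=1 c=0 d=1 e=0
  a=0 b=1 c=0 d=1 e=1
  a=0 b=1 c=1 d=0 e=1
  a=0 b=1 c=1 d=1 e=1
That's 6 in total.

6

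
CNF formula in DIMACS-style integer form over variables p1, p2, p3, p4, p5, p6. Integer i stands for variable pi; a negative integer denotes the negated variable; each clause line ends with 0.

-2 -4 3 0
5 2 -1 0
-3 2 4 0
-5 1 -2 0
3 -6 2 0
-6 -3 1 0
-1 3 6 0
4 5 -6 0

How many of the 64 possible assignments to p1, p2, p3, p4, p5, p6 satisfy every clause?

Case analysis on p2 and p3:
  p2=T, p3=T: 9 of the 16 assignments to (p1,p4,p5,p6) work.
  p2=T, p3=F: remaining (p1,p4,p5,p6) ∈ {(F,F,F,F); (T,F,T,T)} — 2.
  p2=F, p3=T: remaining (p1,p4,p5,p6) ∈ {(F,T,F,F); (F,T,T,F); (T,T,T,F); (T,T,T,T)} — 4.
  p2=F, p3=F: remaining (p1,p4,p5,p6) ∈ {(F,F,F,F); (F,F,T,F); (F,T,F,F); (F,T,T,F)} — 4.
Total: 9 + 2 + 4 + 4 = 19.

19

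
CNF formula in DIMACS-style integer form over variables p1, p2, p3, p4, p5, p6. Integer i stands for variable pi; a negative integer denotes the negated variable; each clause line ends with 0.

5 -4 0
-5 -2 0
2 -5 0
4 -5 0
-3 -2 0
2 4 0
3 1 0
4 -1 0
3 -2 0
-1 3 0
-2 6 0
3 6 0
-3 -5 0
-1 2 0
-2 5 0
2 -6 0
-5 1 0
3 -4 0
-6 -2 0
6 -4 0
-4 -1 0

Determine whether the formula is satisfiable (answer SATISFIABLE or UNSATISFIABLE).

UNSATISFIABLE

p2 = True:
  propagation gives p5=False; an empty clause results — contradiction.
p2 = False:
  propagation gives p5=False, p4=False; an empty clause results — contradiction.
Every branch closes, so no satisfying assignment exists.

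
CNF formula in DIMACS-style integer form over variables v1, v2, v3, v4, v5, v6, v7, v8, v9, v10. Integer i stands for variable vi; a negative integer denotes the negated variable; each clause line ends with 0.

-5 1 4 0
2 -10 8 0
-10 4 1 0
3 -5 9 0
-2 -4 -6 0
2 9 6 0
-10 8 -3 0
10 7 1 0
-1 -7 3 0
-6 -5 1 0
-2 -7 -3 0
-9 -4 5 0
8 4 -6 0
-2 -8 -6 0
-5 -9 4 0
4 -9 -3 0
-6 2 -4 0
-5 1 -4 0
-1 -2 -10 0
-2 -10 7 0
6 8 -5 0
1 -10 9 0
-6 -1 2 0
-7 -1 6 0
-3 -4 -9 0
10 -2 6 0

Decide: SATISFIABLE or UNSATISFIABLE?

SATISFIABLE

Branch on v1: take v1 = True.
Set v2 = False and propagate.
  then v6 is forced to False.
  then v9 is forced to True.
  then v7 is forced to False.
The remaining clauses are satisfied by v3 = False, v4 = False, v5 = False, v8 = True, v10 = True.
Every clause has at least one true literal under this assignment.
So v1=1, v2=0, v3=0, v4=0, v5=0, v6=0, v7=0, v8=1, v9=1, v10=1 is a satisfying assignment.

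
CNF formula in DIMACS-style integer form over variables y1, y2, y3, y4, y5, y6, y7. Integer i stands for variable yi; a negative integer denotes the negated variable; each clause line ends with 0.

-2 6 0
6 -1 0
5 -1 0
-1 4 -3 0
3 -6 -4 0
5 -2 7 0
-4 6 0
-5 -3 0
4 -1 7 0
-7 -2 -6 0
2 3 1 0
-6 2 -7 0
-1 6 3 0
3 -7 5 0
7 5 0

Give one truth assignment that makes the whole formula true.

Set y1 = False and propagate.
Try y2 = False.
  then y3 is forced to True.
  then y5 is forced to False.
  then y7 is forced to True.
  then y6 is forced to False.
  then y4 is forced to False.
Every clause has at least one true literal under this assignment.

y1=F, y2=F, y3=T, y4=F, y5=F, y6=F, y7=T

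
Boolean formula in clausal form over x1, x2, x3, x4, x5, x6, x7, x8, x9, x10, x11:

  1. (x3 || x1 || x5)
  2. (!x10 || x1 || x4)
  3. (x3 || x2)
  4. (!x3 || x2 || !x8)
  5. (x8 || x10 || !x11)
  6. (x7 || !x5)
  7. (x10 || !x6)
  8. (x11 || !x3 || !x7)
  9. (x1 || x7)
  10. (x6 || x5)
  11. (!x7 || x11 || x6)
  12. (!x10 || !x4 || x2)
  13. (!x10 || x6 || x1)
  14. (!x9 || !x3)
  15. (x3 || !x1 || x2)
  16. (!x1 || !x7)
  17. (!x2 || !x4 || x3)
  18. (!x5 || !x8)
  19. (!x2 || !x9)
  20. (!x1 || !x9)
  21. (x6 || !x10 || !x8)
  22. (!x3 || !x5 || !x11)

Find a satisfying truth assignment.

x1=1, x2=1, x3=1, x4=1, x5=0, x6=1, x7=0, x8=0, x9=0, x10=1, x11=1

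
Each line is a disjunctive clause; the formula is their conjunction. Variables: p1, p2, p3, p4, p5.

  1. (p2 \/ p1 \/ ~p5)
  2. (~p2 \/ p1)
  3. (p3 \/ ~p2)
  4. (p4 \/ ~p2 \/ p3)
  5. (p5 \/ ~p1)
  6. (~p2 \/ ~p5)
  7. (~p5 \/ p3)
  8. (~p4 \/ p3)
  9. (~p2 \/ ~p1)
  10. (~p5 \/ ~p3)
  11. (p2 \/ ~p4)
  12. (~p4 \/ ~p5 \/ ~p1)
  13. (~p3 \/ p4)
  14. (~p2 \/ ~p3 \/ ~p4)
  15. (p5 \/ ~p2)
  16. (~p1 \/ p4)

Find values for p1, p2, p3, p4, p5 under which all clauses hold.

p1=0, p2=0, p3=0, p4=0, p5=0

Branch on p1: take p1 = False.
  then p2 is forced to False.
  then p5 is forced to False.
  then p4 is forced to False.
  then p3 is forced to False.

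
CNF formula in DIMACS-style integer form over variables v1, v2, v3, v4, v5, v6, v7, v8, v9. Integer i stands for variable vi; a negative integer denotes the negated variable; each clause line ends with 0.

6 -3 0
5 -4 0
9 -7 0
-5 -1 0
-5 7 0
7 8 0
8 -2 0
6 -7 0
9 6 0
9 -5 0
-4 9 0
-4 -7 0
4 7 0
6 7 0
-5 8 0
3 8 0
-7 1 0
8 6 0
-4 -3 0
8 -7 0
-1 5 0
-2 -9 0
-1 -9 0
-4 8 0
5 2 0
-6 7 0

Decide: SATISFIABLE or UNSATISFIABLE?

v7 = True:
  propagation gives v9=True, v6=True, v4=False, v1=True; an empty clause results — contradiction.
v7 = False:
  propagation gives v5=False, v4=False; an empty clause results — contradiction.
Every branch closes, so no satisfying assignment exists.

UNSATISFIABLE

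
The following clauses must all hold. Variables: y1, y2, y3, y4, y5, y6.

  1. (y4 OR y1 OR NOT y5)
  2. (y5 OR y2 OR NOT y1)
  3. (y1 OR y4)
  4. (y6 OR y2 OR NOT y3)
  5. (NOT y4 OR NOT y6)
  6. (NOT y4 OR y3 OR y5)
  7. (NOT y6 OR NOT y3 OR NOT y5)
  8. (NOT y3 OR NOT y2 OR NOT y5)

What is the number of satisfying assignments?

14

Case analysis on y5 and y3:
  y5=1, y3=1: a clause becomes empty — 0.
  y5=1, y3=0: y2 free; 4 ways for (y1,y4,y6) × 2^1 = 8.
  y5=0, y3=1: remaining (y1,y2,y4,y6) ∈ {(0,1,1,0); (1,1,0,0); (1,1,0,1); (1,1,1,0)} — 4.
  y5=0, y3=0: remaining (y1,y2,y4,y6) ∈ {(1,1,0,0); (1,1,0,1)} — 2.
Total: 0 + 8 + 4 + 2 = 14.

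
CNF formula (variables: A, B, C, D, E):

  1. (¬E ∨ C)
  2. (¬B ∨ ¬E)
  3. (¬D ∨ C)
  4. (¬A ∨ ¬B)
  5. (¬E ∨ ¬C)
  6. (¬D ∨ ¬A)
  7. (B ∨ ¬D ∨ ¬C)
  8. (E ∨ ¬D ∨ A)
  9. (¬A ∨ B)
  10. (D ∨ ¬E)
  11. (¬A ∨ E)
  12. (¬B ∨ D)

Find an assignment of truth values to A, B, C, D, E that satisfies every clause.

Set A = False and propagate.
The remaining clauses are satisfied by B = False, C = True, D = False, E = False.
Check each clause:
  1. (¬E ∨ C) — C is true.
  2. (¬B ∨ ¬E) — ¬E is true.
  3. (¬D ∨ C) — C is true.
  4. (¬A ∨ ¬B) — ¬B is true.
  5. (¬E ∨ ¬C) — ¬E is true.
  6. (¬A ∨ ¬D) — ¬D is true.
  7. (¬C ∨ B ∨ ¬D) — ¬D is true.
  8. (E ∨ ¬D ∨ A) — ¬D is true.
  9. (B ∨ ¬A) — ¬A is true.
  10. (D ∨ ¬E) — ¬E is true.
  11. (E ∨ ¬A) — ¬A is true.
  12. (D ∨ ¬B) — ¬B is true.

A=F, B=F, C=T, D=F, E=F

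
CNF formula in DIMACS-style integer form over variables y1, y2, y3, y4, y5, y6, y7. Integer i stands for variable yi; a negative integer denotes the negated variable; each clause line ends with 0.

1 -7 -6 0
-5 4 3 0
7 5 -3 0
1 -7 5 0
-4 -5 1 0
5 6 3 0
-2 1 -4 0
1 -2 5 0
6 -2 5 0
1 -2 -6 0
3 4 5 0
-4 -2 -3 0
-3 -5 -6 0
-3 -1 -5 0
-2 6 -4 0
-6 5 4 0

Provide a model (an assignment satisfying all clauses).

y1 = True, y2 = False, y3 = True, y4 = True, y5 = False, y6 = True, y7 = True

Pure literal: y2 appears only negated; assign y2 = False.
Set y1 = True and propagate.
Try y3 = True.
  then y5 is forced to False.
  then y7 is forced to True.
Set y4 = True and propagate.
y6 is now unconstrained; take y6 = True.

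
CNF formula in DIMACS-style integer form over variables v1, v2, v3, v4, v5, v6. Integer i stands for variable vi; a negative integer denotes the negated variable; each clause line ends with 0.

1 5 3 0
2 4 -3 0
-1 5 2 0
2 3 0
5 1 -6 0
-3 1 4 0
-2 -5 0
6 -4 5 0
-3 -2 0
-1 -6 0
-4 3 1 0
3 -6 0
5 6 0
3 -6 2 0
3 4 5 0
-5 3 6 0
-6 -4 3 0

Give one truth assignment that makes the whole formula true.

v1=F, v2=F, v3=T, v4=T, v5=T, v6=T

Branch on v1: take v1 = False.
Try v2 = False.
  then v3 is forced to True.
  then v4 is forced to True.
Set v5 = True and propagate.
v6 is now unconstrained; take v6 = True.
Every clause has at least one true literal under this assignment.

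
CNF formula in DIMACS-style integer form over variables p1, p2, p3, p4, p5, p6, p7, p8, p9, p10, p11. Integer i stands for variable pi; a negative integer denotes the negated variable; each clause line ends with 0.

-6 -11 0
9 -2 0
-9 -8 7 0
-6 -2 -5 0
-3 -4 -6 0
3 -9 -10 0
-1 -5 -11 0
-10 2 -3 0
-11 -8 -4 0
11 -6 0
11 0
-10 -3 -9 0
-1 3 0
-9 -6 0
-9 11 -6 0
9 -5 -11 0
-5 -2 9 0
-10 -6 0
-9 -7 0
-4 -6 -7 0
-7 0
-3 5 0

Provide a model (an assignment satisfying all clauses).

Unit propagation: (p11) forces p11 = True.
Unit propagation: (~p6) forces p6 = False.
Unit propagation: (~p7) forces p7 = False.
Pure literal: p1 appears only negated; assign p1 = False.
p8 occurs only negated in the remaining clauses — set p8 = False.
Branch on p2: take p2 = True.
  then p9 is forced to True.
Branch on p3: take p3 = True.
  then p10 is forced to False.
  then p5 is forced to True.
p4 is now unconstrained; take p4 = True.
Every clause has at least one true literal under this assignment.
Check each clause:
  1. (~p6 \/ ~p11) — ~p6 is true.
  2. (~p2 \/ p9) — p9 is true.
  3. (p7 \/ ~p9 \/ ~p8) — ~p8 is true.
  4. (~p6 \/ ~p5 \/ ~p2) — ~p6 is true.
  5. (~p6 \/ ~p3 \/ ~p4) — ~p6 is true.
  6. (p3 \/ ~p10 \/ ~p9) — p3 is true.
  7. (~p5 \/ ~p1 \/ ~p11) — ~p1 is true.
  8. (p2 \/ ~p3 \/ ~p10) — p2 is true.
  9. (~p4 \/ ~p11 \/ ~p8) — ~p8 is true.
  10. (~p6 \/ p11) — ~p6 is true.
  11. (p11) — p11 is true.
  12. (~p3 \/ ~p10 \/ ~p9) — ~p10 is true.
  13. (p3 \/ ~p1) — p3 is true.
  14. (~p9 \/ ~p6) — ~p6 is true.
  15. (p11 \/ ~p9 \/ ~p6) — ~p6 is true.
  16. (~p11 \/ p9 \/ ~p5) — p9 is true.
  17. (~p2 \/ p9 \/ ~p5) — p9 is true.
  18. (~p6 \/ ~p10) — ~p6 is true.
  19. (~p9 \/ ~p7) — ~p7 is true.
  20. (~p6 \/ ~p7 \/ ~p4) — ~p7 is true.
  21. (~p7) — ~p7 is true.
  22. (~p3 \/ p5) — p5 is true.

p1 = False, p2 = True, p3 = True, p4 = True, p5 = True, p6 = False, p7 = False, p8 = False, p9 = True, p10 = False, p11 = True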